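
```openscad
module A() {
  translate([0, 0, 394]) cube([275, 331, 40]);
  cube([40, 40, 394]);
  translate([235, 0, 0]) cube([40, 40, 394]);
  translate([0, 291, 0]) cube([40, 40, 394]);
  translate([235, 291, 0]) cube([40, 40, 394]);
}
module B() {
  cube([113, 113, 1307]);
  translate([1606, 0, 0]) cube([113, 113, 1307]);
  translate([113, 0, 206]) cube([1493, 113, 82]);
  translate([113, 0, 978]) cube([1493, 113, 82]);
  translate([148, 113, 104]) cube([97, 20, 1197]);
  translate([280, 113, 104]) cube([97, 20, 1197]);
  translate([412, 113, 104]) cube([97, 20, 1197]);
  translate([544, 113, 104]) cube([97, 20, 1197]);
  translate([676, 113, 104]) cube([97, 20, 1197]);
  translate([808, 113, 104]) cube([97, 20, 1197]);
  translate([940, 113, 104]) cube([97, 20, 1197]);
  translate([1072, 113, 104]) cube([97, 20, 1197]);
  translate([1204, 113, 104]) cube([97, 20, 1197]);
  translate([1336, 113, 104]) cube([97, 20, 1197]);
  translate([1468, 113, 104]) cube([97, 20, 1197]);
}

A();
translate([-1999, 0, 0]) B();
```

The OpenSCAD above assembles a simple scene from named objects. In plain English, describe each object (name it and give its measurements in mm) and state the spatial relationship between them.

A is a four-legged stool. The seat is a 275×331×40 mm slab whose top surface is at z = 434 mm; four square legs, each 40×40 mm in cross-section, run from the floor (z = 0) to the underside of the seat, each flush with a corner of the seat.

B is a fence section. Two 113×113 mm posts, 1307 mm tall, stand on the floor with a clear span of 1493 mm between their inner faces. Two horizontal rails of 113×82 mm section span the gap between the posts with their undersides at z = 206 mm and z = 978 mm, flush with the posts' −y face. 11 pickets, each 97 mm wide, 20 mm thick and 1197 mm tall, are fixed to the +y face of the rails with their bottoms at z = 104 mm, evenly spaced across the span with equal gaps (rounded down to the nearest mm) at the −x end and between each pair — any rounding remainder accumulates at the +x end.

The fence section is on the floor beside the stool on its −x side.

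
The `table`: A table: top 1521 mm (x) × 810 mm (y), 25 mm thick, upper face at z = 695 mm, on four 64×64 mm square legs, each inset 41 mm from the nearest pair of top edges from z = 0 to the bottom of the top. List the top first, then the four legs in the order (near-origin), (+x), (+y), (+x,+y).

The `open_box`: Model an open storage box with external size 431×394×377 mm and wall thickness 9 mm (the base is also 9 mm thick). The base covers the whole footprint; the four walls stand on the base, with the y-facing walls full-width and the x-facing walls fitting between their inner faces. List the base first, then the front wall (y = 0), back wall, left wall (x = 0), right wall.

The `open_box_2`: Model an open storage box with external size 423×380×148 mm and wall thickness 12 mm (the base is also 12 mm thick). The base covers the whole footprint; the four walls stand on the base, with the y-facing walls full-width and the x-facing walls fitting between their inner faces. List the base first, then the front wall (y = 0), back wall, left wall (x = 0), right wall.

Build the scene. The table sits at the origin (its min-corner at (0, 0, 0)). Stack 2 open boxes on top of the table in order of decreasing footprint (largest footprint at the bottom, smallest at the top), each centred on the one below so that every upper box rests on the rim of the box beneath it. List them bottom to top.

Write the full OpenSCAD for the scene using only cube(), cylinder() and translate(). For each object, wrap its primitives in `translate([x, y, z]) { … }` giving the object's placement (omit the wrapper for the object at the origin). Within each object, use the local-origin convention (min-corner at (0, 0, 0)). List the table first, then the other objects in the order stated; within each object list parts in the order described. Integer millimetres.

translate([0, 0, 670]) cube([1521, 810, 25]);
translate([41, 41, 0]) cube([64, 64, 670]);
translate([1416, 41, 0]) cube([64, 64, 670]);
translate([41, 705, 0]) cube([64, 64, 670]);
translate([1416, 705, 0]) cube([64, 64, 670]);
translate([545, 208, 695]) {
  cube([431, 394, 9]);
  translate([0, 0, 9]) cube([431, 9, 368]);
  translate([0, 385, 9]) cube([431, 9, 368]);
  translate([0, 9, 9]) cube([9, 376, 368]);
  translate([422, 9, 9]) cube([9, 376, 368]);
}
translate([549, 215, 1072]) {
  cube([423, 380, 12]);
  translate([0, 0, 12]) cube([423, 12, 136]);
  translate([0, 368, 12]) cube([423, 12, 136]);
  translate([0, 12, 12]) cube([12, 356, 136]);
  translate([411, 12, 12]) cube([12, 356, 136]);
}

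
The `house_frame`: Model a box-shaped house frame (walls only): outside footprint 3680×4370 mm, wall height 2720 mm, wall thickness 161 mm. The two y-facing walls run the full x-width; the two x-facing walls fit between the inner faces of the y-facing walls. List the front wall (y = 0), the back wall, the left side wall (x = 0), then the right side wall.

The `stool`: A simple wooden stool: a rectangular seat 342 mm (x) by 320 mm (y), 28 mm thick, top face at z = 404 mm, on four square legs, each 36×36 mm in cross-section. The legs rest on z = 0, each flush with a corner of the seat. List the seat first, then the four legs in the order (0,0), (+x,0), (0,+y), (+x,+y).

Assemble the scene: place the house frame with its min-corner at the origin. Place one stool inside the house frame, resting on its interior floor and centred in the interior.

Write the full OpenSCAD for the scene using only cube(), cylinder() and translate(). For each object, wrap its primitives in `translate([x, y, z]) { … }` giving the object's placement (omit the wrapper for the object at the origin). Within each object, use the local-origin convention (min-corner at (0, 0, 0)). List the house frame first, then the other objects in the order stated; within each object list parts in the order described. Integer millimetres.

cube([3680, 161, 2720]);
translate([0, 4209, 0]) cube([3680, 161, 2720]);
translate([0, 161, 0]) cube([161, 4048, 2720]);
translate([3519, 161, 0]) cube([161, 4048, 2720]);
translate([1669, 2025, 0]) {
  translate([0, 0, 376]) cube([342, 320, 28]);
  cube([36, 36, 376]);
  translate([306, 0, 0]) cube([36, 36, 376]);
  translate([0, 284, 0]) cube([36, 36, 376]);
  translate([306, 284, 0]) cube([36, 36, 376]);
}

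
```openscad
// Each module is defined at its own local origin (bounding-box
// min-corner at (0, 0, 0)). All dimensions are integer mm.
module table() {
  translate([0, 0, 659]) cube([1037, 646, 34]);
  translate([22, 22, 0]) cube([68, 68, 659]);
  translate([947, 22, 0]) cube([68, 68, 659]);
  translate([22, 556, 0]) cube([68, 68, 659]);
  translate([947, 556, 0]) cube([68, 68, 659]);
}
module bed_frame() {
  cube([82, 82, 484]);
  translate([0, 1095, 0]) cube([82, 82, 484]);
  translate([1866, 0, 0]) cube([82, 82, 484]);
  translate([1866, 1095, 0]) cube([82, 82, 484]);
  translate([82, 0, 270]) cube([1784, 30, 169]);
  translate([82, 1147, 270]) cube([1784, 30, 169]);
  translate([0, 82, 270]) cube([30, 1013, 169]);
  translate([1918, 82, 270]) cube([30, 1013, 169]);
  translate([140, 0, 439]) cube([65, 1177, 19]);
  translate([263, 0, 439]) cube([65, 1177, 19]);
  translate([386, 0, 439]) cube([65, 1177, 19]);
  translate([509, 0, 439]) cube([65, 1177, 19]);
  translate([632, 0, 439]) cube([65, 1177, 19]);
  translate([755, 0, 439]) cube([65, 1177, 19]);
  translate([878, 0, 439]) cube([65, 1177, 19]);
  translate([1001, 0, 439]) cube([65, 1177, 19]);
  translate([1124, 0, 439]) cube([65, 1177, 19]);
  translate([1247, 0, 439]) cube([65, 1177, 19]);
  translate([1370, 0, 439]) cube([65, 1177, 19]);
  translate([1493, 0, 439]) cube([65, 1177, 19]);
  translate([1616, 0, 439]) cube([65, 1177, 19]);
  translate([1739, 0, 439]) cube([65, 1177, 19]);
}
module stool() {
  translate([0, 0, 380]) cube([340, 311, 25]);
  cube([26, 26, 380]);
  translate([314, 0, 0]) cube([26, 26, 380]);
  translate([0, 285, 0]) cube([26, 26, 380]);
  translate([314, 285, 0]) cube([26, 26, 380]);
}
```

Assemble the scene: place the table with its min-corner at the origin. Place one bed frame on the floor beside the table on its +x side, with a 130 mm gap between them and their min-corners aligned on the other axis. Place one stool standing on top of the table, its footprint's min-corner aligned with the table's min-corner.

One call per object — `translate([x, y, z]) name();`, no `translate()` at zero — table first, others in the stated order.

table();
translate([1167, 0, 0]) bed_frame();
translate([0, 0, 693]) stool();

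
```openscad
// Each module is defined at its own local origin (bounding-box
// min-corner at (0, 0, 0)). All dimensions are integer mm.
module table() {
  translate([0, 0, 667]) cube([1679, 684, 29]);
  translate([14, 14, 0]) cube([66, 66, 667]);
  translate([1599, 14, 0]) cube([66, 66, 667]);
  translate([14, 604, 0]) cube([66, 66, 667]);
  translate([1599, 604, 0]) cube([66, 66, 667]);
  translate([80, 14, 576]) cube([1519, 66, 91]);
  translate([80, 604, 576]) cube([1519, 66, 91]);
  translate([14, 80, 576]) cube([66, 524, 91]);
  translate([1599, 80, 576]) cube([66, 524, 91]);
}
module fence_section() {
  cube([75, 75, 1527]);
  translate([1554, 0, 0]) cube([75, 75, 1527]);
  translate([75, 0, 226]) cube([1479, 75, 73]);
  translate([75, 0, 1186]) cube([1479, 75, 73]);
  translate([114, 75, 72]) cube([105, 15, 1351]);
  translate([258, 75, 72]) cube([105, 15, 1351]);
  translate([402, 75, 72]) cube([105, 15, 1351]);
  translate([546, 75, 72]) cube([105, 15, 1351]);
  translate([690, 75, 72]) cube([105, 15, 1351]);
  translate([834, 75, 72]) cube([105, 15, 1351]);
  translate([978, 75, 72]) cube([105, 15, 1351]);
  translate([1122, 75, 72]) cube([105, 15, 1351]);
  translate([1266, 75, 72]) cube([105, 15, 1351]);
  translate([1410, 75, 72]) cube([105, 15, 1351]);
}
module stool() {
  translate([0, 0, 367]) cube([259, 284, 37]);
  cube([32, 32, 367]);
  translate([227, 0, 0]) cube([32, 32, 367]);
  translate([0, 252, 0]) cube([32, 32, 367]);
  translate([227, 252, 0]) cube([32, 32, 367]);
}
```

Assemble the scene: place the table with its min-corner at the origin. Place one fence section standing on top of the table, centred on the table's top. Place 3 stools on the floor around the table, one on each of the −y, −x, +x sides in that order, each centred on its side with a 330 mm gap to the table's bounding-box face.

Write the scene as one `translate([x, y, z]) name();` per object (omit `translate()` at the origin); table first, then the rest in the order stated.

table();
translate([25, 297, 696]) fence_section();
translate([710, -614, 0]) stool();
translate([-589, 200, 0]) stool();
translate([2009, 200, 0]) stool();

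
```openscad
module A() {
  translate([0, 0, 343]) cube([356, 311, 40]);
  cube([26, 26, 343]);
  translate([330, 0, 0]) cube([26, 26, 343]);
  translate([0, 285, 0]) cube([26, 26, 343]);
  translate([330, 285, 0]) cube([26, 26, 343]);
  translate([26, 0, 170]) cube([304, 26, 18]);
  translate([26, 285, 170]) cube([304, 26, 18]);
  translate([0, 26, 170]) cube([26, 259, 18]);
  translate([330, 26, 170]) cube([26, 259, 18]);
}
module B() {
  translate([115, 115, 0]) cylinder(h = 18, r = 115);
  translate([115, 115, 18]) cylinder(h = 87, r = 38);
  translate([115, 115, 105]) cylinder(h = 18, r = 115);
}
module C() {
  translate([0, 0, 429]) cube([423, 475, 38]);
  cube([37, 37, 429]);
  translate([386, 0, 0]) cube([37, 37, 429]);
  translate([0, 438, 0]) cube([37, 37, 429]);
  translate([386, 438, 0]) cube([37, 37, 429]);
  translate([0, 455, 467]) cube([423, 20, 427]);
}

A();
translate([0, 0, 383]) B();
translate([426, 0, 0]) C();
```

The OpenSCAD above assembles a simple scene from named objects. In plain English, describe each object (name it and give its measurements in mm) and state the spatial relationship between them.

A is a four-legged stool. The seat is 356×311 mm, 40 mm thick, top at z = 383 mm. It stands on four square legs, each 26×26 mm in cross-section, from z = 0 to the seat underside, each flush with a corner of the seat. Four stretchers, 26 mm wide and 18 mm tall, connect adjacent legs with their undersides at z = 170 mm, each running between the inner faces of the legs it joins and aligned with the legs' outer faces on the other axis.

B is a spool: two coaxial disc flanges of radius 115 mm and thickness 18 mm, joined by a core cylinder of radius 38 mm and height 87 mm. The lower flange rests on z = 0 and the three cylinders share a vertical axis.

C is a chair: 423×475 mm seat, 38 mm thick, top at z = 467 mm, on four 37 mm square corner legs flush with the seat edges. A 20 mm thick backrest slab spans the full seat width, extending 427 mm above the seat top, its back face flush with the seat's +y edge.

The spool is on top of the stool. The chair is on the floor beside the stool on its +x side.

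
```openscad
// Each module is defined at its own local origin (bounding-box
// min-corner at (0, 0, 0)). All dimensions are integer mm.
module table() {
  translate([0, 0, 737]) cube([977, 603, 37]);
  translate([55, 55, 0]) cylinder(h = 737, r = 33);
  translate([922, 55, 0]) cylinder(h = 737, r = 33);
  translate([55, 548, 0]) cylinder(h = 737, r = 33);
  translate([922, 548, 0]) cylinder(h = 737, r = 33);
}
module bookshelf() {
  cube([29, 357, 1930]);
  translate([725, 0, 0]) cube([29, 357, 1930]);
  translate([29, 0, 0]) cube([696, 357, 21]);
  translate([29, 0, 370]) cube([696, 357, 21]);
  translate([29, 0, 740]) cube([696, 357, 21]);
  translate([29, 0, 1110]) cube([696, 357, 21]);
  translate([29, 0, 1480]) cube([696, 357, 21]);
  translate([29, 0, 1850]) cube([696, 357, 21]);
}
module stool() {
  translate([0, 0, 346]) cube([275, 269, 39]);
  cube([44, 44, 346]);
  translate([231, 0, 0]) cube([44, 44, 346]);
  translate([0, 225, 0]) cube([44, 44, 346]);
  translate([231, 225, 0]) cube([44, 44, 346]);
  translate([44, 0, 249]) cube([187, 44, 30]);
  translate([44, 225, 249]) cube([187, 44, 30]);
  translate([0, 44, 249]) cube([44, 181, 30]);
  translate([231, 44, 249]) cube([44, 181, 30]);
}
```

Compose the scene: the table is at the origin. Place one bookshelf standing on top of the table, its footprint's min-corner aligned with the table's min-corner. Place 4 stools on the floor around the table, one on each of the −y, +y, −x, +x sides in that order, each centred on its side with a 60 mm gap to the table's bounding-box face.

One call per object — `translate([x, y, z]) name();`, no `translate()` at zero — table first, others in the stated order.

table();
translate([0, 0, 774]) bookshelf();
translate([351, -329, 0]) stool();
translate([351, 663, 0]) stool();
translate([-335, 167, 0]) stool();
translate([1037, 167, 0]) stool();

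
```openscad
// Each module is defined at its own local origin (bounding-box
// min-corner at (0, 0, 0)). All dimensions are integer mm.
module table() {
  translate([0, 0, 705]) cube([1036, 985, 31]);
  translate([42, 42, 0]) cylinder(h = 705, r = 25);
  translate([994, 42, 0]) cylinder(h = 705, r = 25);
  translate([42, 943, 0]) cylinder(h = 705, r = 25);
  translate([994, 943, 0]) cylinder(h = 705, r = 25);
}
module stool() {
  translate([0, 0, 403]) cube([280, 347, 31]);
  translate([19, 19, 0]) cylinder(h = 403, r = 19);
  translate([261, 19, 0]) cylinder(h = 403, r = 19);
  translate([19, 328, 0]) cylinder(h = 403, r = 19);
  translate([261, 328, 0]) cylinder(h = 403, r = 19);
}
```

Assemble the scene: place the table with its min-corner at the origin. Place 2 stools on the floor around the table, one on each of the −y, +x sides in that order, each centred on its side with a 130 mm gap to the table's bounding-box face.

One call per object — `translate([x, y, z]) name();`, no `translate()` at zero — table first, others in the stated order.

table();
translate([378, -477, 0]) stool();
translate([1166, 319, 0]) stool();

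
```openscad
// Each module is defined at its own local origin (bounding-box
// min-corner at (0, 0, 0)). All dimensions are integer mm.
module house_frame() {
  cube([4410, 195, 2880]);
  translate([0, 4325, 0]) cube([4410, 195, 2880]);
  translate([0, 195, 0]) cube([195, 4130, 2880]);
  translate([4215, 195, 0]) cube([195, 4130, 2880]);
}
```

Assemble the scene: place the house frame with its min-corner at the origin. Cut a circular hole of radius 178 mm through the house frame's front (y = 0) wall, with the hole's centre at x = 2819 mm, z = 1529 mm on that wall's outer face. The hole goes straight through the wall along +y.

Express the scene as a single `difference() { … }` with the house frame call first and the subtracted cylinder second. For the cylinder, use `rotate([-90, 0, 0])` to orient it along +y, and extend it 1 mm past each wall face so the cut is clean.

difference() {
  house_frame();
  translate([2819, -1, 1529]) rotate([-90, 0, 0]) cylinder(h = 197, r = 178);
}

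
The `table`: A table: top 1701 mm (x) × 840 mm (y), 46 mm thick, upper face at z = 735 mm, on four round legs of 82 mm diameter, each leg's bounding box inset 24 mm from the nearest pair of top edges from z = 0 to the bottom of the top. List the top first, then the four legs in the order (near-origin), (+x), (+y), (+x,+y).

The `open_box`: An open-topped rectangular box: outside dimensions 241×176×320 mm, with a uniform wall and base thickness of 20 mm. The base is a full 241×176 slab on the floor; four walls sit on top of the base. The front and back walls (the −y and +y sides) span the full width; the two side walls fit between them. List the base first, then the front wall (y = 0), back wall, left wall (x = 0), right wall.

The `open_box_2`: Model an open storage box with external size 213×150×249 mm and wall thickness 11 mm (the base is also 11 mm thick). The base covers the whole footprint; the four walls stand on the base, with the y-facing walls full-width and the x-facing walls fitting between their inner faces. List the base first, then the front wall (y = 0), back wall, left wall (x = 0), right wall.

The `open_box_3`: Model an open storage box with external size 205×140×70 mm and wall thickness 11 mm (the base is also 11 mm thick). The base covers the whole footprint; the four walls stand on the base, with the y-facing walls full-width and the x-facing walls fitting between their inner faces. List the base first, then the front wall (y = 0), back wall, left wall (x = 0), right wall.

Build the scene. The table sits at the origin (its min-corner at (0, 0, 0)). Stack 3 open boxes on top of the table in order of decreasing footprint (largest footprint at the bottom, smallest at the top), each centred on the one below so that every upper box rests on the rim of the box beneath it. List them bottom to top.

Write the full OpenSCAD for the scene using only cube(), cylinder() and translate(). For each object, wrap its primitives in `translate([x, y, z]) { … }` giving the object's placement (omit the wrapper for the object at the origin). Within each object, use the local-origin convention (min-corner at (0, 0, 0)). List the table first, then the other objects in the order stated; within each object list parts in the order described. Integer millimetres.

translate([0, 0, 689]) cube([1701, 840, 46]);
translate([65, 65, 0]) cylinder(h = 689, r = 41);
translate([1636, 65, 0]) cylinder(h = 689, r = 41);
translate([65, 775, 0]) cylinder(h = 689, r = 41);
translate([1636, 775, 0]) cylinder(h = 689, r = 41);
translate([730, 332, 735]) {
  cube([241, 176, 20]);
  translate([0, 0, 20]) cube([241, 20, 300]);
  translate([0, 156, 20]) cube([241, 20, 300]);
  translate([0, 20, 20]) cube([20, 136, 300]);
  translate([221, 20, 20]) cube([20, 136, 300]);
}
translate([744, 345, 1055]) {
  cube([213, 150, 11]);
  translate([0, 0, 11]) cube([213, 11, 238]);
  translate([0, 139, 11]) cube([213, 11, 238]);
  translate([0, 11, 11]) cube([11, 128, 238]);
  translate([202, 11, 11]) cube([11, 128, 238]);
}
translate([748, 350, 1304]) {
  cube([205, 140, 11]);
  translate([0, 0, 11]) cube([205, 11, 59]);
  translate([0, 129, 11]) cube([205, 11, 59]);
  translate([0, 11, 11]) cube([11, 118, 59]);
  translate([194, 11, 11]) cube([11, 118, 59]);
}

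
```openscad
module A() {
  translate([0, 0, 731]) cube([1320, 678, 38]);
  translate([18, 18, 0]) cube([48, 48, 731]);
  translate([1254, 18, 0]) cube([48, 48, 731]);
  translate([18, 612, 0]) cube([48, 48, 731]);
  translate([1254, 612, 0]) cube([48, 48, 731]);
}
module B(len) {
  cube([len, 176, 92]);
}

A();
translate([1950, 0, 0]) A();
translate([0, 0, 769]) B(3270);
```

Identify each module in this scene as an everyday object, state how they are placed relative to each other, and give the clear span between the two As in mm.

Second table starts at x = 1950; first ends at x = 1320; clear span = 1950 − 1320 = 630 mm.

A is a table. B is a beam. A beam spans the tops of two tables. The clear span between the two tables is 630 mm.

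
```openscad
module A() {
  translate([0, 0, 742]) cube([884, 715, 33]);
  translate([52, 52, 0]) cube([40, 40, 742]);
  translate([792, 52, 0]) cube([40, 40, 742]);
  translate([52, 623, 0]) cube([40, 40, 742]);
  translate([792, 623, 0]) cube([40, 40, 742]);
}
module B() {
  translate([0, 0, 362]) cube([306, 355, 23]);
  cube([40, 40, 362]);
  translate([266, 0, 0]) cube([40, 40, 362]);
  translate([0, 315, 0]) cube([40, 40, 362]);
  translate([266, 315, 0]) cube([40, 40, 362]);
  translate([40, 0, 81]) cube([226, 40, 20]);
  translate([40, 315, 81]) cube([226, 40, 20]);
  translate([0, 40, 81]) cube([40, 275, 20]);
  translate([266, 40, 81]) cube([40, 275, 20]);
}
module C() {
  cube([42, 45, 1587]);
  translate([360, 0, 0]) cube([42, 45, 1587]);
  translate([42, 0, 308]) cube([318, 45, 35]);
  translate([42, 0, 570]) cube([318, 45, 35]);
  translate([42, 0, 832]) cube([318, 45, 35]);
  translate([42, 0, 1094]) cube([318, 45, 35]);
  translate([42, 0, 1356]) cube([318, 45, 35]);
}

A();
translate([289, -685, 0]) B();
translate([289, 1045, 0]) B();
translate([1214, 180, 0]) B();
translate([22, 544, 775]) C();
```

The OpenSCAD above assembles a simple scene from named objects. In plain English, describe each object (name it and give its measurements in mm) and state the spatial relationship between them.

A is a rectangular dining table. The top is 884×715×33 mm with its upper surface at z = 775 mm. It stands on four 40×40 mm square legs, each inset 52 mm from the nearest pair of top edges, running from the floor to the underside of the top.

B is a four-legged stool. The seat is a 306×355×23 mm slab whose top surface is at z = 385 mm; four square legs, each 40×40 mm in cross-section, run from the floor (z = 0) to the underside of the seat, each flush with a corner of the seat. Four stretchers, 40 mm wide and 20 mm tall, connect adjacent legs with their undersides at z = 81 mm, each running between the inner faces of the legs it joins and aligned with the legs' outer faces on the other axis.

C is a straight ladder. Two 42×45 mm vertical rails, 1587 mm tall, stand 402 mm apart (outside-to-outside) with their front faces coplanar on the −y side. 5 rungs, each 45 mm deep and 35 mm tall, span between the inner faces of the rails, front faces flush with the rails. The lowest rung's underside is at z = 308 mm and rungs are spaced 262 mm apart (underside to underside).

Three stools sit around the table at the −y, +y, +x sides. The ladder is on top of the table.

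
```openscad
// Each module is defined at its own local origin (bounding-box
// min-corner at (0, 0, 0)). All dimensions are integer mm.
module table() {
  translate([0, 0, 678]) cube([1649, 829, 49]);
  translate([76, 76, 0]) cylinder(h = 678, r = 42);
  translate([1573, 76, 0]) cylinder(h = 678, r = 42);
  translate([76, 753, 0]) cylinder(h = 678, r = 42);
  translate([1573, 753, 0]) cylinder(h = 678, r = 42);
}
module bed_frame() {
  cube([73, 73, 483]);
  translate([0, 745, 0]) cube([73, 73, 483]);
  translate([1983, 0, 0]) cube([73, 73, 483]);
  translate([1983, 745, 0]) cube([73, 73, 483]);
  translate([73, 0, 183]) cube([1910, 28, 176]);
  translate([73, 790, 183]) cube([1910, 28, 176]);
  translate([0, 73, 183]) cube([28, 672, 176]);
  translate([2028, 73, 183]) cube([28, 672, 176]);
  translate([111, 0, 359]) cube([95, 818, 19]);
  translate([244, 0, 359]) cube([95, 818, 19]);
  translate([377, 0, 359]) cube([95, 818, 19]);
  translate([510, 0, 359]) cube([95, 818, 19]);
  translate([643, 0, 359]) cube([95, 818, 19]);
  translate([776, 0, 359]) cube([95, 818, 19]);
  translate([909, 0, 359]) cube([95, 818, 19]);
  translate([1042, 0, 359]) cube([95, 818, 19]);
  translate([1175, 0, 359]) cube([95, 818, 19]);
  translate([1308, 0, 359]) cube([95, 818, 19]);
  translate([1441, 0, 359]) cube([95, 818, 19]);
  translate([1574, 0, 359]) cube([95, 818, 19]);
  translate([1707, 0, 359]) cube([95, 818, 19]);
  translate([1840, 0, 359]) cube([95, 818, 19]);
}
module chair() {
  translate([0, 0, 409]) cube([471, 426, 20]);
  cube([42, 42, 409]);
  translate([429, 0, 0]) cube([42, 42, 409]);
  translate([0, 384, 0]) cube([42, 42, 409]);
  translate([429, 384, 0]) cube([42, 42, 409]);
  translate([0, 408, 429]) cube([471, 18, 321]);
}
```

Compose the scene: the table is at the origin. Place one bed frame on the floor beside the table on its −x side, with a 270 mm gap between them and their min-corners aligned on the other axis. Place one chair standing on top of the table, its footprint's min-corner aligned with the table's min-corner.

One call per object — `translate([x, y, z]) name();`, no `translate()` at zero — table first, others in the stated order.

table();
translate([-2326, 0, 0]) bed_frame();
translate([0, 0, 727]) chair();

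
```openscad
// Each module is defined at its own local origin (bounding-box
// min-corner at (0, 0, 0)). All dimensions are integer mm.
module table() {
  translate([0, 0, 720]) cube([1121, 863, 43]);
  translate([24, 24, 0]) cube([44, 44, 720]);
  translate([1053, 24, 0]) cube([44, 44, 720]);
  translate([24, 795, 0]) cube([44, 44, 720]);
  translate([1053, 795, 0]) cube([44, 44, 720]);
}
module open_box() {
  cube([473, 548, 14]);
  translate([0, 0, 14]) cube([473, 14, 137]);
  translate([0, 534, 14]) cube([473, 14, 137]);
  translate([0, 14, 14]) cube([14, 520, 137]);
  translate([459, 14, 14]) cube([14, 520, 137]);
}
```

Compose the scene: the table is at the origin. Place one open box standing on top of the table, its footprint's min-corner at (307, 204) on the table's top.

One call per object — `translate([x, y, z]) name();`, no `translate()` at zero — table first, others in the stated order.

table();
translate([307, 204, 763]) open_box();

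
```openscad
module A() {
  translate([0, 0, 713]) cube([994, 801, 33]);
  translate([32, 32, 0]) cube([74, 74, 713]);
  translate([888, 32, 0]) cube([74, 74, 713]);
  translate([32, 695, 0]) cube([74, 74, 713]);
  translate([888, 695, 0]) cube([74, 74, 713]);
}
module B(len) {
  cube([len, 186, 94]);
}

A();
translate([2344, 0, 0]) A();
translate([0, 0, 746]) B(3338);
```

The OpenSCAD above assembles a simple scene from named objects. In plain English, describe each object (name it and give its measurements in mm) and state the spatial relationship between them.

A is a rectangular dining table. The top is 994×801×33 mm with its upper surface at z = 746 mm. It stands on four 74×74 mm square legs, each inset 32 mm from the nearest pair of top edges, running from the floor to the underside of the top.

B is a rectangular beam 3338 mm long (x), 186 mm deep (y), 94 mm thick (z).

The beam spans the tops of two tables placed 1350 mm apart, resting at z = 746 mm.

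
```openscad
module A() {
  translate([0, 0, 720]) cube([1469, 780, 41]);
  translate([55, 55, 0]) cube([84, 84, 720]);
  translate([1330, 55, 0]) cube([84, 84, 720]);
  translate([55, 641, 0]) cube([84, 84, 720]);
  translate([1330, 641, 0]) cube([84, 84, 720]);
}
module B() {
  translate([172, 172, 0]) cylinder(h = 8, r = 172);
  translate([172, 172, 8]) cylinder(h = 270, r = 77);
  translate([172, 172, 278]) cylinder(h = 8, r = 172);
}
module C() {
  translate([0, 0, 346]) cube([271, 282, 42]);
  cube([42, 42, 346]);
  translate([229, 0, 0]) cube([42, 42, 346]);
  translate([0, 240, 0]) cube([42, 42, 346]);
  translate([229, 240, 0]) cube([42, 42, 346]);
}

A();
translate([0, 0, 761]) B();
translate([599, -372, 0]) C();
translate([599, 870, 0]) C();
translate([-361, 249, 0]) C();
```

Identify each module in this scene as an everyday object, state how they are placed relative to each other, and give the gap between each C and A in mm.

Each stool's nearest face is 90 mm from the table's bounding box.

A is a table. B is a spool. C is a stool. The spool is on top of the table. Three stools sit around the table at the −y, +y, −x sides. The gap between each stool and the table is 90 mm.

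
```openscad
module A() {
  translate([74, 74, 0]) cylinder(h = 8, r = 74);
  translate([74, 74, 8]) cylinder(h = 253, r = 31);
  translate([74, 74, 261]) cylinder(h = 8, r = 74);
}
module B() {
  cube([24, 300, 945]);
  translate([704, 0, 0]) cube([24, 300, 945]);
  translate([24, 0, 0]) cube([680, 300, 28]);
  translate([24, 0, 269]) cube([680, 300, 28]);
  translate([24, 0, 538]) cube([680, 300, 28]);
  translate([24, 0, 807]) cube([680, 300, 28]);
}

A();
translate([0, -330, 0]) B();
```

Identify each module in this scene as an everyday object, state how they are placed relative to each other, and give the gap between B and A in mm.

A is a spool. B is a bookshelf. The bookshelf is on the floor beside the spool on its −y side. The gap between the bookshelf and the spool is 30 mm.

The bookshelf's nearest face is 30 mm from the spool's −y face.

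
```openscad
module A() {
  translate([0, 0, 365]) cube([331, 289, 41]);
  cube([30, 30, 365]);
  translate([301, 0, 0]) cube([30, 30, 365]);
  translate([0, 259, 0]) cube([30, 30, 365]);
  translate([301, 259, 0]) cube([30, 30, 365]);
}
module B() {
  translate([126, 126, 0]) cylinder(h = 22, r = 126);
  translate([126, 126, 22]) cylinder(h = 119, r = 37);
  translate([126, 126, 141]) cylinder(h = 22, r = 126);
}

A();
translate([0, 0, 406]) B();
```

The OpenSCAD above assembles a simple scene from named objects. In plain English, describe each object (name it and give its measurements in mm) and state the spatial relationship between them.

A is a simple wooden stool: a rectangular seat 331 mm (x) by 289 mm (y), 41 mm thick, top face at z = 406 mm, on four square legs, each 30×30 mm in cross-section. The legs rest on z = 0, each flush with a corner of the seat.

B is a spool: two coaxial disc flanges of radius 126 mm and thickness 22 mm, joined by a core cylinder of radius 37 mm and height 119 mm. The lower flange rests on z = 0 and the three cylinders share a vertical axis.

The spool is on top of the stool.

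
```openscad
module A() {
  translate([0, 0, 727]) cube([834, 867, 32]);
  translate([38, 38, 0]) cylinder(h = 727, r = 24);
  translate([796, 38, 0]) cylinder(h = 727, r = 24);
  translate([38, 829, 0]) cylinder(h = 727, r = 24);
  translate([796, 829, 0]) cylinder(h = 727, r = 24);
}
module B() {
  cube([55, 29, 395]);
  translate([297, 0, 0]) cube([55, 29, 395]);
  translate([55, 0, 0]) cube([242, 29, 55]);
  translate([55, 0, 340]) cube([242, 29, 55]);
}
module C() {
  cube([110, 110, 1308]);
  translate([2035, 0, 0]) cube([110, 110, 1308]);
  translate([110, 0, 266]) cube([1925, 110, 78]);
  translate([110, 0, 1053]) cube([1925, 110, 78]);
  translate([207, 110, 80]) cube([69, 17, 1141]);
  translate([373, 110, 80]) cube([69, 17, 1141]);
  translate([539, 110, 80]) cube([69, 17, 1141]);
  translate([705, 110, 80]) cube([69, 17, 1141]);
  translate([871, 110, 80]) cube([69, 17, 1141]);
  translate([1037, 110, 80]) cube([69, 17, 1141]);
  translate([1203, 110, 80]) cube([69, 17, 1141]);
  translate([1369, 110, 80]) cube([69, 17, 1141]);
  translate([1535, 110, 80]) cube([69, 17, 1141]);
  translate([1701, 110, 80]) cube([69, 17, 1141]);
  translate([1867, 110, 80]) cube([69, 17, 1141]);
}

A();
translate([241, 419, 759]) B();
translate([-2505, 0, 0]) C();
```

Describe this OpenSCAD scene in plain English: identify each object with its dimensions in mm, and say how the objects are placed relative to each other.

A is a table with a 834×867 mm rectangular top, 32 mm thick, top surface at z = 759 mm, supported by four round legs of 48 mm diameter, each leg's bounding box inset 14 mm from the nearest pair of top edges, running from the floor.

B is a rectangular picture frame lying in the x–z plane (depth along y). The opening is 242 mm wide (x) by 285 mm tall (z), surrounded by a border 55 mm wide on all four sides. The frame is 29 mm deep and is made of two full-height vertical stiles with two horizontal rails fitted between them.

C is a fence section. Two 110×110 mm posts, 1308 mm tall, stand on the floor with a clear span of 1925 mm between their inner faces. Two horizontal rails of 110×78 mm section span the gap between the posts with their undersides at z = 266 mm and z = 1053 mm, flush with the posts' −y face. 11 pickets, each 69 mm wide, 17 mm thick and 1141 mm tall, are fixed to the +y face of the rails with their bottoms at z = 80 mm, evenly spaced across the span with equal gaps (rounded down to the nearest mm) at the −x end and between each pair — any rounding remainder accumulates at the +x end.

The picture frame is on top of the table, centred. The fence section is on the floor beside the table on its −x side.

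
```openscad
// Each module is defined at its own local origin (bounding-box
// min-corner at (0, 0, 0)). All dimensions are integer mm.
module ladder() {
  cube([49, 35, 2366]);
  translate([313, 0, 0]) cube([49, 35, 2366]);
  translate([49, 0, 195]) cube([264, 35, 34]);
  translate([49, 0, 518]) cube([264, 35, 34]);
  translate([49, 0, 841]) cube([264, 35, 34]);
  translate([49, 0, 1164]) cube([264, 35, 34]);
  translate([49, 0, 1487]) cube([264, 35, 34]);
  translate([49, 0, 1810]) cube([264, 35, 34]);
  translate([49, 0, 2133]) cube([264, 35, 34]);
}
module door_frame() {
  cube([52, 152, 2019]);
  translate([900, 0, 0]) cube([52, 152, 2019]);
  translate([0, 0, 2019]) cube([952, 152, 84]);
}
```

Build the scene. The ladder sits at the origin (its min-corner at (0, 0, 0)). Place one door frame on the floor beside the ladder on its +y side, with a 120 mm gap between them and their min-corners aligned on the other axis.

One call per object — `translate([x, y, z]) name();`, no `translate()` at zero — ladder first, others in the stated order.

ladder();
translate([0, 155, 0]) door_frame();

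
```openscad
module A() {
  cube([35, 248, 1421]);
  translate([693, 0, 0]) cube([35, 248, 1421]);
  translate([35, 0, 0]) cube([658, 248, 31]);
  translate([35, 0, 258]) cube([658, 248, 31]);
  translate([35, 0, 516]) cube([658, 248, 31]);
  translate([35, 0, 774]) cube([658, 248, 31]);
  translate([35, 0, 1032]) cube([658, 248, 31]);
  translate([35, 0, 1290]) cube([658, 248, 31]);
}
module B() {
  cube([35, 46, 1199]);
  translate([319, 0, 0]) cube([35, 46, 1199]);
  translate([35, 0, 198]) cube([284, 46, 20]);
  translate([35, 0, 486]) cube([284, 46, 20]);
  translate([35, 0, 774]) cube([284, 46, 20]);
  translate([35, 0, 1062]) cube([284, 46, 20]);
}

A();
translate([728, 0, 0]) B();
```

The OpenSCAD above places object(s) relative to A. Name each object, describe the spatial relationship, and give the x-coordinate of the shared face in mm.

The bookshelf's +x face and the ladder's −x face are both at x = 728 mm.

A is a bookshelf. B is a ladder. The ladder is against the bookshelf's +x side, with their −y faces flush. The x-coordinate of the shared face is 728 mm.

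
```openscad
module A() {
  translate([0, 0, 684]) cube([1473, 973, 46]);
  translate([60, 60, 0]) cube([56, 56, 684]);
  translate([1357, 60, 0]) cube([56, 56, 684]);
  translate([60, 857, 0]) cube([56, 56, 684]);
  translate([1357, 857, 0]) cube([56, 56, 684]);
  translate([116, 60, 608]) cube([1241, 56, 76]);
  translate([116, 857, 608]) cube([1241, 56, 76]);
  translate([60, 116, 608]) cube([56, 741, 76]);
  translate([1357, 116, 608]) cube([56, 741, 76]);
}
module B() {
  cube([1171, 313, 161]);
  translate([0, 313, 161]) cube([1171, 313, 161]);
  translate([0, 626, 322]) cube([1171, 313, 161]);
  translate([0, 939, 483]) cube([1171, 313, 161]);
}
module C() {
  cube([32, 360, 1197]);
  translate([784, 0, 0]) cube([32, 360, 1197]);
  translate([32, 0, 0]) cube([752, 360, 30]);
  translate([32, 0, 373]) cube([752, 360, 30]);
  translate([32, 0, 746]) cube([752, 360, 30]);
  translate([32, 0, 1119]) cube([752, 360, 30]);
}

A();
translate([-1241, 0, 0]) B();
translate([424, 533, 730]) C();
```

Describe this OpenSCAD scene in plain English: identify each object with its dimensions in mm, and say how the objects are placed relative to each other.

A is a table: top 1473 mm (x) × 973 mm (y), 46 mm thick, upper face at z = 730 mm, on four 56×56 mm square legs, each inset 60 mm from the nearest pair of top edges, running from z = 0 to the bottom of the top. Four apron rails, 56 mm thick and 76 mm tall, run between adjacent legs with their top edges flush with the underside of the top and their outer faces flush with the legs' outer faces.

B is a run of 4 identical solid stair steps. Each tread is 1171×313 mm and each step block is 161 mm high. Step 1 rests on the floor; step k is offset from step 1 by (k−1)×313 mm in y and (k−1)×161 mm in z.

C is an open bookshelf. Two side panels, each 32 mm thick, 360 mm deep and 1197 mm tall, stand 816 mm apart (outside-to-outside). Between them sit 4 shelves, each 30 mm thick and 360 mm deep, spanning the full gap between the sides. The bottom shelf rests on the floor (its underside at z = 0) and the clear gap between one shelf's top and the next shelf's underside is 343 mm.

The staircase is on the floor beside the table on its −x side. The bookshelf is on top of the table.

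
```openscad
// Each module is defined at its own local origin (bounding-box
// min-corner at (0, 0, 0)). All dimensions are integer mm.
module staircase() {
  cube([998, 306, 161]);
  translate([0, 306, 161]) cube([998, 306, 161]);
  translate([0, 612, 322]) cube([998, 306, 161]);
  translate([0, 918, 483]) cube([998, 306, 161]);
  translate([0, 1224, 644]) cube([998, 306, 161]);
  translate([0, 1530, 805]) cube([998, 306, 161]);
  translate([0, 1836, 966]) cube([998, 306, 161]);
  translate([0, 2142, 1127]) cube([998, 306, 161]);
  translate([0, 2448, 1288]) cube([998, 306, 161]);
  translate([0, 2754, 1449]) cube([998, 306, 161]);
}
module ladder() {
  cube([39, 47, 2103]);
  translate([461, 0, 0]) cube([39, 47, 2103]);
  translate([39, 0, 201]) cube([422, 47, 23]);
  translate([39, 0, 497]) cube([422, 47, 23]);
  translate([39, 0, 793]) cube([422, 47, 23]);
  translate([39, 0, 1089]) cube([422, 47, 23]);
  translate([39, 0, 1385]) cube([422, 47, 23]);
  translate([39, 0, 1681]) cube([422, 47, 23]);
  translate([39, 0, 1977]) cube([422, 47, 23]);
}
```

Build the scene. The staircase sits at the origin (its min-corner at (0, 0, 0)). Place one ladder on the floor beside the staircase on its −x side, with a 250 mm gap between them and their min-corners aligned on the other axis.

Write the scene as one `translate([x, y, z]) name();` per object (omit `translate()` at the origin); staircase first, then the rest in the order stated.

staircase();
translate([-750, 0, 0]) ladder();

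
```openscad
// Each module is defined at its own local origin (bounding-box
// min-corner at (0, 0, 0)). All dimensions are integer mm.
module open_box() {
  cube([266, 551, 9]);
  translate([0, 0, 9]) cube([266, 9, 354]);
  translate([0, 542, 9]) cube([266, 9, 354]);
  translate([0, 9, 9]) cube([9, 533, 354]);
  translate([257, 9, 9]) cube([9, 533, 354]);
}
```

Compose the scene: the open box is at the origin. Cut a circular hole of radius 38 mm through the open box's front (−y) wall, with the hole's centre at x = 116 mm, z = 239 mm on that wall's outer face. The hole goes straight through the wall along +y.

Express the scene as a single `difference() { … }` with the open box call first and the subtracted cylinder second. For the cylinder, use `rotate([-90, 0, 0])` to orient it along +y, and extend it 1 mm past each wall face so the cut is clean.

difference() {
  open_box();
  translate([116, -1, 239]) rotate([-90, 0, 0]) cylinder(h = 11, r = 38);
}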